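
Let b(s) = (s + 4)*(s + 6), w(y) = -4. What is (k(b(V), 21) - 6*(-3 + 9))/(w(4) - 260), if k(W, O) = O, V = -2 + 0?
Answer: 5/88 ≈ 0.056818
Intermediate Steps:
V = -2
b(s) = (4 + s)*(6 + s)
(k(b(V), 21) - 6*(-3 + 9))/(w(4) - 260) = (21 - 6*(-3 + 9))/(-4 - 260) = (21 - 6*6)/(-264) = (21 - 36)*(-1/264) = -15*(-1/264) = 5/88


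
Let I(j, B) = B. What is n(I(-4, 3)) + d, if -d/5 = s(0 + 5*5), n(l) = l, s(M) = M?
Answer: -122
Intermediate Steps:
d = -125 (d = -5*(0 + 5*5) = -5*(0 + 25) = -5*25 = -125)
n(I(-4, 3)) + d = 3 - 125 = -122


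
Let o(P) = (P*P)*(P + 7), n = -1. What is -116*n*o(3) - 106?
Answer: 10334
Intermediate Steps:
o(P) = P**2*(7 + P)
-116*n*o(3) - 106 = -(-116)*3**2*(7 + 3) - 106 = -(-116)*9*10 - 106 = -(-116)*90 - 106 = -116*(-90) - 106 = 10440 - 106 = 10334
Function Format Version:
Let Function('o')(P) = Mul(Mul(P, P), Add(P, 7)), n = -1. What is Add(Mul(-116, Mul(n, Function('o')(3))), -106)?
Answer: 10334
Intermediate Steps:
Function('o')(P) = Mul(Pow(P, 2), Add(7, P))
Add(Mul(-116, Mul(n, Function('o')(3))), -106) = Add(Mul(-116, Mul(-1, Mul(Pow(3, 2), Add(7, 3)))), -106) = Add(Mul(-116, Mul(-1, Mul(9, 10))), -106) = Add(Mul(-116, Mul(-1, 90)), -106) = Add(Mul(-116, -90), -106) = Add(10440, -106) = 10334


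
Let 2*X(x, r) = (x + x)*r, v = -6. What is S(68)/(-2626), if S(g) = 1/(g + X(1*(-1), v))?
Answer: -1/194324 ≈ -5.1460e-6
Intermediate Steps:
X(x, r) = r*x (X(x, r) = ((x + x)*r)/2 = ((2*x)*r)/2 = (2*r*x)/2 = r*x)
S(g) = 1/(6 + g) (S(g) = 1/(g - 6*(-1)) = 1/(g + 6) = 1/(6 + g))
S(68)/(-2626) = 1/((6 + 68)*(-2626)) = -1/2626/74 = (1/74)*(-1/2626) = -1/194324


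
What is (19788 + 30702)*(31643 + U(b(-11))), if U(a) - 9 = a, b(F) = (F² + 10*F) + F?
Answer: 1598109480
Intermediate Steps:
b(F) = F² + 11*F
U(a) = 9 + a
(19788 + 30702)*(31643 + U(b(-11))) = (19788 + 30702)*(31643 + (9 - 11*(11 - 11))) = 50490*(31643 + (9 - 11*0)) = 50490*(31643 + (9 + 0)) = 50490*(31643 + 9) = 50490*31652 = 1598109480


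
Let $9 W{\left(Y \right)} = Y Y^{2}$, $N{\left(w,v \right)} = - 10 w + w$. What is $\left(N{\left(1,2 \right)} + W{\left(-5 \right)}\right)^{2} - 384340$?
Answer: $- \frac{31089104}{81} \approx -3.8382 \cdot 10^{5}$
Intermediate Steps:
$N{\left(w,v \right)} = - 9 w$
$W{\left(Y \right)} = \frac{Y^{3}}{9}$ ($W{\left(Y \right)} = \frac{Y Y^{2}}{9} = \frac{Y^{3}}{9}$)
$\left(N{\left(1,2 \right)} + W{\left(-5 \right)}\right)^{2} - 384340 = \left(\left(-9\right) 1 + \frac{\left(-5\right)^{3}}{9}\right)^{2} - 384340 = \left(-9 + \frac{1}{9} \left(-125\right)\right)^{2} - 384340 = \left(-9 - \frac{125}{9}\right)^{2} - 384340 = \left(- \frac{206}{9}\right)^{2} - 384340 = \frac{42436}{81} - 384340 = - \frac{31089104}{81}$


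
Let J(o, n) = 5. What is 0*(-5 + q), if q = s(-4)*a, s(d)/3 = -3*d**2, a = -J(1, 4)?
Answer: 0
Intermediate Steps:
a = -5 (a = -1*5 = -5)
s(d) = -9*d**2 (s(d) = 3*(-3*d**2) = -9*d**2)
q = 720 (q = -9*(-4)**2*(-5) = -9*16*(-5) = -144*(-5) = 720)
0*(-5 + q) = 0*(-5 + 720) = 0*715 = 0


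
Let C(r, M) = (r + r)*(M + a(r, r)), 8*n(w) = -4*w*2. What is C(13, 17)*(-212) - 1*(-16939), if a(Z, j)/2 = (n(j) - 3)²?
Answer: -2898909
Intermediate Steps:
n(w) = -w (n(w) = (-4*w*2)/8 = (-8*w)/8 = -w)
a(Z, j) = 2*(-3 - j)² (a(Z, j) = 2*(-j - 3)² = 2*(-3 - j)²)
C(r, M) = 2*r*(M + 2*(3 + r)²) (C(r, M) = (r + r)*(M + 2*(3 + r)²) = (2*r)*(M + 2*(3 + r)²) = 2*r*(M + 2*(3 + r)²))
C(13, 17)*(-212) - 1*(-16939) = (2*13*(17 + 2*(3 + 13)²))*(-212) - 1*(-16939) = (2*13*(17 + 2*16²))*(-212) + 16939 = (2*13*(17 + 2*256))*(-212) + 16939 = (2*13*(17 + 512))*(-212) + 16939 = (2*13*529)*(-212) + 16939 = 13754*(-212) + 16939 = -2915848 + 16939 = -2898909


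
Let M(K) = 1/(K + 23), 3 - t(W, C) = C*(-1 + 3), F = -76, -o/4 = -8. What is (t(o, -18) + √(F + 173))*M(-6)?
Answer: 39/17 + √97/17 ≈ 2.8735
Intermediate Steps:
o = 32 (o = -4*(-8) = 32)
t(W, C) = 3 - 2*C (t(W, C) = 3 - C*(-1 + 3) = 3 - C*2 = 3 - 2*C)
M(K) = 1/(23 + K)
(t(o, -18) + √(F + 173))*M(-6) = ((3 - 2*(-18)) + √(-76 + 173))/(23 - 6) = ((3 + 36) + √97)/17 = (39 + √97)*(1/17) = 39/17 + √97/17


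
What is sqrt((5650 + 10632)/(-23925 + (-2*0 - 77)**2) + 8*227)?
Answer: sqrt(146957378546)/8998 ≈ 42.604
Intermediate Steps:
sqrt((5650 + 10632)/(-23925 + (-2*0 - 77)**2) + 8*227) = sqrt(16282/(-23925 + (0 - 77)**2) + 1816) = sqrt(16282/(-23925 + (-77)**2) + 1816) = sqrt(16282/(-23925 + 5929) + 1816) = sqrt(16282/(-17996) + 1816) = sqrt(16282*(-1/17996) + 1816) = sqrt(-8141/8998 + 1816) = sqrt(16332227/8998) = sqrt(146957378546)/8998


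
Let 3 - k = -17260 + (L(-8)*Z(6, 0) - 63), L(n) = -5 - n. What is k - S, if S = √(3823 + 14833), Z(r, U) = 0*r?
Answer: 17326 - 4*√1166 ≈ 17189.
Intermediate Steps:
Z(r, U) = 0
S = 4*√1166 (S = √18656 = 4*√1166 ≈ 136.59)
k = 17326 (k = 3 - (-17260 + ((-5 - 1*(-8))*0 - 63)) = 3 - (-17260 + ((-5 + 8)*0 - 63)) = 3 - (-17260 + (3*0 - 63)) = 3 - (-17260 + (0 - 63)) = 3 - (-17260 - 63) = 3 - 1*(-17323) = 3 + 17323 = 17326)
k - S = 17326 - 4*√1166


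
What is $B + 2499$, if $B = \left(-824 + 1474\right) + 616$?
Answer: $3765$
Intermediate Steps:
$B = 1266$ ($B = 650 + 616 = 1266$)
$B + 2499 = 1266 + 2499 = 3765$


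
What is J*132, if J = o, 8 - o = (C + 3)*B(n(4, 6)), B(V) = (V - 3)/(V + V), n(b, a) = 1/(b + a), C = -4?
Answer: -858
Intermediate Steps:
n(b, a) = 1/(a + b)
B(V) = (-3 + V)/(2*V) (B(V) = (-3 + V)/((2*V)) = (-3 + V)*(1/(2*V)) = (-3 + V)/(2*V))
o = -13/2 (o = 8 - (-4 + 3)*(-3 + 1/(6 + 4))/(2*(1/(6 + 4))) = 8 - (-1)*(-3 + 1/10)/(2*(1/10)) = 8 - (-1)*(-3 + ⅒)/(2*(⅒)) = 8 - (-1)*(½)*10*(-29/10) = 8 - (-1)*(-29)/2 = 8 - 1*29/2 = 8 - 29/2 = -13/2 ≈ -6.5000)
J = -13/2 ≈ -6.5000
J*132 = -13/2*132 = -858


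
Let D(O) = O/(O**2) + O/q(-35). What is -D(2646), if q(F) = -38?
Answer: 3500639/50274 ≈ 69.631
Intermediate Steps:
D(O) = 1/O - O/38 (D(O) = O/(O**2) + O/(-38) = O/O**2 + O*(-1/38) = 1/O - O/38)
-D(2646) = -(1/2646 - 1/38*2646) = -(1/2646 - 1323/19) = -1*(-3500639/50274) = 3500639/50274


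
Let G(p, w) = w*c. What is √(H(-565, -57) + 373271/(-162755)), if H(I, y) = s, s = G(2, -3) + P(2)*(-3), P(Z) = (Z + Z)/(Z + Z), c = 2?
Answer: I*√299154431830/162755 ≈ 3.3606*I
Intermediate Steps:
G(p, w) = 2*w (G(p, w) = w*2 = 2*w)
P(Z) = 1 (P(Z) = (2*Z)/((2*Z)) = (2*Z)*(1/(2*Z)) = 1)
s = -9 (s = 2*(-3) + 1*(-3) = -6 - 3 = -9)
H(I, y) = -9
√(H(-565, -57) + 373271/(-162755)) = √(-9 + 373271/(-162755)) = √(-9 + 373271*(-1/162755)) = √(-9 - 373271/162755) = √(-1838066/162755) = I*√299154431830/162755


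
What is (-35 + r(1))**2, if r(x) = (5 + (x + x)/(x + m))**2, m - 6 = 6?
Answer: 2033476/28561 ≈ 71.198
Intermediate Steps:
m = 12 (m = 6 + 6 = 12)
r(x) = (5 + 2*x/(12 + x))**2 (r(x) = (5 + (x + x)/(x + 12))**2 = (5 + (2*x)/(12 + x))**2 = (5 + 2*x/(12 + x))**2)
(-35 + r(1))**2 = (-35 + (60 + 7*1)**2/(12 + 1)**2)**2 = (-35 + (60 + 7)**2/13**2)**2 = (-35 + (1/169)*67**2)**2 = (-35 + (1/169)*4489)**2 = (-35 + 4489/169)**2 = (-1426/169)**2 = 2033476/28561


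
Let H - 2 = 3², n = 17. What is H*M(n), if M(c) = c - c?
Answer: 0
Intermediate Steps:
M(c) = 0
H = 11 (H = 2 + 3² = 2 + 9 = 11)
H*M(n) = 11*0 = 0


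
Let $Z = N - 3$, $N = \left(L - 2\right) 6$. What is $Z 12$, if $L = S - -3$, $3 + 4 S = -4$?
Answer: $-90$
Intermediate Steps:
$S = - \frac{7}{4}$ ($S = - \frac{3}{4} + \frac{1}{4} \left(-4\right) = - \frac{3}{4} - 1 = - \frac{7}{4} \approx -1.75$)
$L = \frac{5}{4}$ ($L = - \frac{7}{4} - -3 = - \frac{7}{4} + 3 = \frac{5}{4} \approx 1.25$)
$N = - \frac{9}{2}$ ($N = \left(\frac{5}{4} - 2\right) 6 = \left(- \frac{3}{4}\right) 6 = - \frac{9}{2} \approx -4.5$)
$Z = - \frac{15}{2}$ ($Z = - \frac{9}{2} - 3 = - \frac{15}{2} \approx -7.5$)
$Z 12 = \left(- \frac{15}{2}\right) 12 = -90$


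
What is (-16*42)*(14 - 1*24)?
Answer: 6720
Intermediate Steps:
(-16*42)*(14 - 1*24) = -672*(14 - 24) = -672*(-10) = 6720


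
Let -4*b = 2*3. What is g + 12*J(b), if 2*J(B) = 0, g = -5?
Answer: -5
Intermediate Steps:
b = -3/2 ≈ -1.5000
J(B) = 0 (J(B) = (½)*0 = 0)
g + 12*J(b) = -5 + 12*0 = -5 + 0 = -5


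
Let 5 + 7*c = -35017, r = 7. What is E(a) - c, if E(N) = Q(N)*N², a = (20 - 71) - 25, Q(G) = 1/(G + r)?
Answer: 2376086/483 ≈ 4919.4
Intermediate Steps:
Q(G) = 1/(7 + G) (Q(G) = 1/(G + 7) = 1/(7 + G))
a = -76 (a = -51 - 25 = -76)
E(N) = N²/(7 + N)
c = -35022/7 (c = -5/7 + (⅐)*(-35017) = -5/7 - 35017/7 = -35022/7 ≈ -5003.1)
E(a) - c = (-76)²/(7 - 76) - 1*(-35022/7) = 5776/(-69) + 35022/7 = 5776*(-1/69) + 35022/7 = -5776/69 + 35022/7 = 2376086/483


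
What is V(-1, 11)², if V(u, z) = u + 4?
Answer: 9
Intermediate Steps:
V(u, z) = 4 + u
V(-1, 11)² = (4 - 1)² = 3² = 9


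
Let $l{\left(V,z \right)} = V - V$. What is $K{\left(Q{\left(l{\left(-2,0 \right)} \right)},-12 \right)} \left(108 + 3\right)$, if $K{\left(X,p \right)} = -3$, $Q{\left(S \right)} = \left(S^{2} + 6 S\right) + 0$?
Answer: $-333$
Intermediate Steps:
$l{\left(V,z \right)} = 0$
$Q{\left(S \right)} = S^{2} + 6 S$
$K{\left(Q{\left(l{\left(-2,0 \right)} \right)},-12 \right)} \left(108 + 3\right) = - 3 \left(108 + 3\right) = \left(-3\right) 111 = -333$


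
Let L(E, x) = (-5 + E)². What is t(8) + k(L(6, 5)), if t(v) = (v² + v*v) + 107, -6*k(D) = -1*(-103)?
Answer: 1307/6 ≈ 217.83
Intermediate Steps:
k(D) = -103/6 (k(D) = -(-1)*(-103)/6 = -⅙*103 = -103/6)
t(v) = 107 + 2*v² (t(v) = (v² + v²) + 107 = 2*v² + 107 = 107 + 2*v²)
t(8) + k(L(6, 5)) = (107 + 2*8²) - 103/6 = (107 + 2*64) - 103/6 = (107 + 128) - 103/6 = 235 - 103/6 = 1307/6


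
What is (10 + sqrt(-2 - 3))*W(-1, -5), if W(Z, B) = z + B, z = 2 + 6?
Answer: 30 + 3*I*sqrt(5) ≈ 30.0 + 6.7082*I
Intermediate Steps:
z = 8
W(Z, B) = 8 + B
(10 + sqrt(-2 - 3))*W(-1, -5) = (10 + sqrt(-2 - 3))*(8 - 5) = (10 + sqrt(-5))*3 = (10 + I*sqrt(5))*3 = 30 + 3*I*sqrt(5)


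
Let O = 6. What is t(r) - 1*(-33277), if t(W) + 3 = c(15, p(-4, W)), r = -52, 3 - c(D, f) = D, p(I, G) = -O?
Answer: 33262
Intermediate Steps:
p(I, G) = -6 (p(I, G) = -1*6 = -6)
c(D, f) = 3 - D
t(W) = -15 (t(W) = -3 + (3 - 1*15) = -3 + (3 - 15) = -3 - 12 = -15)
t(r) - 1*(-33277) = -15 - 1*(-33277) = -15 + 33277 = 33262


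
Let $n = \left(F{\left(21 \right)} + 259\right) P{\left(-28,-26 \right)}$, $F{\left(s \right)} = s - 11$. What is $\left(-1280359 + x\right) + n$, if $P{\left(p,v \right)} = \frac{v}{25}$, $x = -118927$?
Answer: $- \frac{34989144}{25} \approx -1.3996 \cdot 10^{6}$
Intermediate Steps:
$F{\left(s \right)} = -11 + s$ ($F{\left(s \right)} = s - 11 = -11 + s$)
$P{\left(p,v \right)} = \frac{v}{25}$ ($P{\left(p,v \right)} = v \frac{1}{25} = \frac{v}{25}$)
$n = - \frac{6994}{25}$ ($n = \left(\left(-11 + 21\right) + 259\right) \frac{1}{25} \left(-26\right) = \left(10 + 259\right) \left(- \frac{26}{25}\right) = 269 \left(- \frac{26}{25}\right) = - \frac{6994}{25} \approx -279.76$)
$\left(-1280359 + x\right) + n = \left(-1280359 - 118927\right) - \frac{6994}{25} = -1399286 - \frac{6994}{25} = - \frac{34989144}{25}$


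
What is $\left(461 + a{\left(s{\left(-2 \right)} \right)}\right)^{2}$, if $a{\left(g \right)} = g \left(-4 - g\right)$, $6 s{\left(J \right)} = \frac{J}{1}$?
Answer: $\frac{17305600}{81} \approx 2.1365 \cdot 10^{5}$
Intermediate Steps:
$s{\left(J \right)} = \frac{J}{6}$ ($s{\left(J \right)} = \frac{J 1^{-1}}{6} = \frac{J 1}{6} = \frac{J}{6}$)
$\left(461 + a{\left(s{\left(-2 \right)} \right)}\right)^{2} = \left(461 - \frac{1}{6} \left(-2\right) \left(4 + \frac{1}{6} \left(-2\right)\right)\right)^{2} = \left(461 - - \frac{4 - \frac{1}{3}}{3}\right)^{2} = \left(461 - \left(- \frac{1}{3}\right) \frac{11}{3}\right)^{2} = \left(461 + \frac{11}{9}\right)^{2} = \left(\frac{4160}{9}\right)^{2} = \frac{17305600}{81}$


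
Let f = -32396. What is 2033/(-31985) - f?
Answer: 1036184027/31985 ≈ 32396.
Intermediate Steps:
2033/(-31985) - f = 2033/(-31985) - 1*(-32396) = 2033*(-1/31985) + 32396 = -2033/31985 + 32396 = 1036184027/31985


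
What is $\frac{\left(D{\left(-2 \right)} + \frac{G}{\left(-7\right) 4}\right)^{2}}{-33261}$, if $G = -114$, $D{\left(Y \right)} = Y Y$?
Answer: $- \frac{12769}{6519156} \approx -0.0019587$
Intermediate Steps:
$D{\left(Y \right)} = Y^{2}$
$\frac{\left(D{\left(-2 \right)} + \frac{G}{\left(-7\right) 4}\right)^{2}}{-33261} = \frac{\left(\left(-2\right)^{2} - \frac{114}{\left(-7\right) 4}\right)^{2}}{-33261} = \left(4 - \frac{114}{-28}\right)^{2} \left(- \frac{1}{33261}\right) = \left(4 - - \frac{57}{14}\right)^{2} \left(- \frac{1}{33261}\right) = \left(4 + \frac{57}{14}\right)^{2} \left(- \frac{1}{33261}\right) = \left(\frac{113}{14}\right)^{2} \left(- \frac{1}{33261}\right) = \frac{12769}{196} \left(- \frac{1}{33261}\right) = - \frac{12769}{6519156}$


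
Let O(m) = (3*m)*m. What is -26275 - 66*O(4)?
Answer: -29443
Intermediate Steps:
O(m) = 3*m**2
-26275 - 66*O(4) = -26275 - 66*3*4**2 = -26275 - 66*3*16 = -26275 - 66*48 = -26275 - 1*3168 = -26275 - 3168 = -29443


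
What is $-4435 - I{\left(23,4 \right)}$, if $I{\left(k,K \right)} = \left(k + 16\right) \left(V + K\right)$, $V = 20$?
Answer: $-5371$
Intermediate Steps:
$I{\left(k,K \right)} = \left(16 + k\right) \left(20 + K\right)$ ($I{\left(k,K \right)} = \left(k + 16\right) \left(20 + K\right) = \left(16 + k\right) \left(20 + K\right)$)
$-4435 - I{\left(23,4 \right)} = -4435 - \left(320 + 16 \cdot 4 + 20 \cdot 23 + 4 \cdot 23\right) = -4435 - \left(320 + 64 + 460 + 92\right) = -4435 - 936 = -5371$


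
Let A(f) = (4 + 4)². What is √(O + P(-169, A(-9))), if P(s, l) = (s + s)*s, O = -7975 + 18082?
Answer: √67229 ≈ 259.29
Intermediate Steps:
O = 10107
A(f) = 64 (A(f) = 8² = 64)
P(s, l) = 2*s² (P(s, l) = (2*s)*s = 2*s²)
√(O + P(-169, A(-9))) = √(10107 + 2*(-169)²) = √(10107 + 2*28561) = √(10107 + 57122) = √67229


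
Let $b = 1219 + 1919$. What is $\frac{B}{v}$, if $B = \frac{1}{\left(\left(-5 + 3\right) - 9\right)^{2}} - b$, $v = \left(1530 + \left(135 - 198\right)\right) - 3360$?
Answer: $\frac{379697}{229053} \approx 1.6577$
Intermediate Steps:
$v = -1893$ ($v = \left(1530 - 63\right) - 3360 = 1467 - 3360 = -1893$)
$b = 3138$
$B = - \frac{379697}{121}$ ($B = \frac{1}{\left(\left(-5 + 3\right) - 9\right)^{2}} - 3138 = \frac{1}{\left(-2 - 9\right)^{2}} - 3138 = \frac{1}{\left(-11\right)^{2}} - 3138 = \frac{1}{121} - 3138 = - \frac{379697}{121} \approx -3138.0$)
$\frac{B}{v} = - \frac{379697}{121 \left(-1893\right)} = \left(- \frac{379697}{121}\right) \left(- \frac{1}{1893}\right) = \frac{379697}{229053}$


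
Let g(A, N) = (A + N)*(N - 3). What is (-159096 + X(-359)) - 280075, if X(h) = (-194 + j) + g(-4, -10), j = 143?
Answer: -439040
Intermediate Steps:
g(A, N) = (-3 + N)*(A + N) (g(A, N) = (A + N)*(-3 + N) = (-3 + N)*(A + N))
X(h) = 131 (X(h) = (-194 + 143) + ((-10)² - 3*(-4) - 3*(-10) - 4*(-10)) = -51 + (100 + 12 + 30 + 40) = -51 + 182 = 131)
(-159096 + X(-359)) - 280075 = (-159096 + 131) - 280075 = -158965 - 280075 = -439040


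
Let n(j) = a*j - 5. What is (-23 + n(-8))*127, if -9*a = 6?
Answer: -8636/3 ≈ -2878.7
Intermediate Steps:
a = -2/3 (a = -1/9*6 = -2/3 ≈ -0.66667)
n(j) = -5 - 2*j/3 (n(j) = -2*j/3 - 5 = -5 - 2*j/3)
(-23 + n(-8))*127 = (-23 + (-5 - 2/3*(-8)))*127 = (-23 + (-5 + 16/3))*127 = (-23 + 1/3)*127 = -68/3*127 = -8636/3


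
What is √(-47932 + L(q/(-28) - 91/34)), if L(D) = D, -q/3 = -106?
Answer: I*√678963782/119 ≈ 218.97*I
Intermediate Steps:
q = 318 (q = -3*(-106) = 318)
√(-47932 + L(q/(-28) - 91/34)) = √(-47932 + (318/(-28) - 91/34)) = √(-47932 + (318*(-1/28) - 91*1/34)) = √(-47932 + (-159/14 - 91/34)) = √(-47932 - 1670/119) = √(-5705578/119) = I*√678963782/119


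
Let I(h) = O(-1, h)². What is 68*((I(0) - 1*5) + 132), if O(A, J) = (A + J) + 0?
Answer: 8704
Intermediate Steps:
O(A, J) = A + J
I(h) = (-1 + h)²
68*((I(0) - 1*5) + 132) = 68*(((-1 + 0)² - 1*5) + 132) = 68*(((-1)² - 5) + 132) = 68*((1 - 5) + 132) = 68*(-4 + 132) = 68*128 = 8704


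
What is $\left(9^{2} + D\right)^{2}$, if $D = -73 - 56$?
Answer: $2304$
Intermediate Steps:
$D = -129$
$\left(9^{2} + D\right)^{2} = \left(9^{2} - 129\right)^{2} = \left(81 - 129\right)^{2} = \left(-48\right)^{2} = 2304$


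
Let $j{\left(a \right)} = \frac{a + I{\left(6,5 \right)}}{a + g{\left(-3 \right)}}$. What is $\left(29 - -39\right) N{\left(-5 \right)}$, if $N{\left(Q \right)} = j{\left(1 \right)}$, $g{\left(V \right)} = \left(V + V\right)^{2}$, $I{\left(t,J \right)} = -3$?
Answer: $- \frac{136}{37} \approx -3.6757$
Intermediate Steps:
$g{\left(V \right)} = 4 V^{2}$ ($g{\left(V \right)} = \left(2 V\right)^{2} = 4 V^{2}$)
$j{\left(a \right)} = \frac{-3 + a}{36 + a}$ ($j{\left(a \right)} = \frac{a - 3}{a + 4 \left(-3\right)^{2}} = \frac{-3 + a}{a + 4 \cdot 9} = \frac{-3 + a}{a + 36} = \frac{-3 + a}{36 + a}$)
$N{\left(Q \right)} = - \frac{2}{37}$ ($N{\left(Q \right)} = \frac{-3 + 1}{36 + 1} = \frac{1}{37} \left(-2\right) = - \frac{2}{37}$)
$\left(29 - -39\right) N{\left(-5 \right)} = \left(29 - -39\right) \left(- \frac{2}{37}\right) = \left(29 + 39\right) \left(- \frac{2}{37}\right) = 68 \left(- \frac{2}{37}\right) = - \frac{136}{37}$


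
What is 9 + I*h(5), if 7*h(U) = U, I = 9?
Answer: 108/7 ≈ 15.429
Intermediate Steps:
h(U) = U/7
9 + I*h(5) = 9 + 9*((⅐)*5) = 9 + 9*(5/7) = 9 + 45/7 = 108/7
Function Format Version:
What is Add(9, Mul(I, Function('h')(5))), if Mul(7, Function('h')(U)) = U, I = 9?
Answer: Rational(108, 7) ≈ 15.429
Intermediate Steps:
Function('h')(U) = Mul(Rational(1, 7), U)
Add(9, Mul(I, Function('h')(5))) = Add(9, Mul(9, Mul(Rational(1, 7), 5))) = Add(9, Mul(9, Rational(5, 7))) = Add(9, Rational(45, 7)) = Rational(108, 7)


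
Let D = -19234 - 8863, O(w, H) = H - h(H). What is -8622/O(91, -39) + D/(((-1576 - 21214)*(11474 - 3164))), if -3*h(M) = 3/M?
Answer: 31841115233917/144121908900 ≈ 220.93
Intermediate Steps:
h(M) = -1/M
O(w, H) = H + 1/H (O(w, H) = H - (-1)/H = H + 1/H)
D = -28097
-8622/O(91, -39) + D/(((-1576 - 21214)*(11474 - 3164))) = -8622/(-39 + 1/(-39)) - 28097*1/((-1576 - 21214)*(11474 - 3164)) = -8622/(-39 - 1/39) - 28097/((-22790*8310)) = -8622/(-1522/39) - 28097/(-189384900) = -8622*(-39/1522) - 28097*(-1/189384900) = 168129/761 + 28097/189384900 = 31841115233917/144121908900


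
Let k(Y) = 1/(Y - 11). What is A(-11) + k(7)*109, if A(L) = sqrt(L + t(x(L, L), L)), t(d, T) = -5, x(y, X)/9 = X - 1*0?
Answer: -109/4 + 4*I ≈ -27.25 + 4.0*I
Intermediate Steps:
x(y, X) = 9*X (x(y, X) = 9*(X - 1*0) = 9*(X + 0) = 9*X)
A(L) = sqrt(-5 + L) (A(L) = sqrt(L - 5) = sqrt(-5 + L))
k(Y) = 1/(-11 + Y)
A(-11) + k(7)*109 = sqrt(-5 - 11) + 109/(-11 + 7) = sqrt(-16) + 109/(-4) = 4*I - 1/4*109 = 4*I - 109/4 = -109/4 + 4*I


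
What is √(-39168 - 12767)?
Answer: I*√51935 ≈ 227.89*I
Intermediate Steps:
√(-39168 - 12767) = √(-51935) = I*√51935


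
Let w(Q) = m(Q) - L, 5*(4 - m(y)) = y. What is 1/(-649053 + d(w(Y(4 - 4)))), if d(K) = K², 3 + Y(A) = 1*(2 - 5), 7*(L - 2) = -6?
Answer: -1225/795069761 ≈ -1.5407e-6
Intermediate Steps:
L = 8/7 (L = 2 + (⅐)*(-6) = 2 - 6/7 = 8/7 ≈ 1.1429)
m(y) = 4 - y/5
Y(A) = -6 (Y(A) = -3 + 1*(2 - 5) = -3 + 1*(-3) = -3 - 3 = -6)
w(Q) = 20/7 - Q/5 (w(Q) = (4 - Q/5) - 1*8/7 = (4 - Q/5) - 8/7 = 20/7 - Q/5)
1/(-649053 + d(w(Y(4 - 4)))) = 1/(-649053 + (20/7 - ⅕*(-6))²) = 1/(-649053 + (20/7 + 6/5)²) = 1/(-649053 + (142/35)²) = 1/(-649053 + 20164/1225) = 1/(-795069761/1225) = -1225/795069761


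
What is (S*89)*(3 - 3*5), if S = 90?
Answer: -96120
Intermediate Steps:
(S*89)*(3 - 3*5) = (90*89)*(3 - 3*5) = 8010*(3 - 15) = 8010*(-12) = -96120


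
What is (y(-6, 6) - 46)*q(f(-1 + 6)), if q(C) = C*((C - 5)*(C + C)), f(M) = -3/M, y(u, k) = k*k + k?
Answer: 2016/125 ≈ 16.128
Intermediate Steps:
y(u, k) = k + k² (y(u, k) = k² + k = k + k²)
q(C) = 2*C²*(-5 + C) (q(C) = C*((-5 + C)*(2*C)) = C*(2*C*(-5 + C)) = 2*C²*(-5 + C))
(y(-6, 6) - 46)*q(f(-1 + 6)) = (6*(1 + 6) - 46)*(2*(-3/(-1 + 6))²*(-5 - 3/(-1 + 6))) = (6*7 - 46)*(2*(-3/5)²*(-5 - 3/5)) = (42 - 46)*(2*(-3*⅕)²*(-5 - 3*⅕)) = -8*(-⅗)²*(-5 - ⅗) = -8*9*(-28)/(25*5) = -4*(-504/125) = 2016/125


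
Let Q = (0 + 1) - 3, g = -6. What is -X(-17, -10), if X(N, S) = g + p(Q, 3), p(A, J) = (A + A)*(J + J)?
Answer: 30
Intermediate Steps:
Q = -2 (Q = 1 - 3 = -2)
p(A, J) = 4*A*J (p(A, J) = (2*A)*(2*J) = 4*A*J)
X(N, S) = -30 (X(N, S) = -6 + 4*(-2)*3 = -6 - 24 = -30)
-X(-17, -10) = -1*(-30) = 30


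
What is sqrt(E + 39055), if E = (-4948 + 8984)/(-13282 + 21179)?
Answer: sqrt(2435603566787)/7897 ≈ 197.62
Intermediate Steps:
E = 4036/7897 ≈ 0.51108
sqrt(E + 39055) = sqrt(4036/7897 + 39055) = sqrt(308421371/7897) = sqrt(2435603566787)/7897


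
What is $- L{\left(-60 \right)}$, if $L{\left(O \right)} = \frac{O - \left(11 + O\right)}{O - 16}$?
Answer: $- \frac{11}{76} \approx -0.14474$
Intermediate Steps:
$L{\left(O \right)} = - \frac{11}{-16 + O}$
$- L{\left(-60 \right)} = - \frac{-11}{-16 - 60} = - \frac{-11}{-76} = - \frac{\left(-11\right) \left(-1\right)}{76} = \left(-1\right) \frac{11}{76} = - \frac{11}{76}$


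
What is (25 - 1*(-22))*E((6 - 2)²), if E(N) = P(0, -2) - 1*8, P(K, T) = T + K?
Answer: -470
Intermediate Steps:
P(K, T) = K + T
E(N) = -10 (E(N) = (0 - 2) - 1*8 = -2 - 8 = -10)
(25 - 1*(-22))*E((6 - 2)²) = (25 - 1*(-22))*(-10) = (25 + 22)*(-10) = 47*(-10) = -470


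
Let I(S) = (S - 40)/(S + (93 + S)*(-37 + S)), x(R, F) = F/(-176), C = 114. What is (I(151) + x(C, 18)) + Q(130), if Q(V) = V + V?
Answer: 639643025/2461096 ≈ 259.90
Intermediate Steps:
Q(V) = 2*V
x(R, F) = -F/176 (x(R, F) = F*(-1/176) = -F/176)
I(S) = (-40 + S)/(S + (-37 + S)*(93 + S))
(I(151) + x(C, 18)) + Q(130) = ((-40 + 151)/(-3441 + 151² + 57*151) - 1/176*18) + 2*130 = (111/(-3441 + 22801 + 8607) - 9/88) + 260 = (111/27967 - 9/88) + 260 = -241935/2461096 + 260 = 639643025/2461096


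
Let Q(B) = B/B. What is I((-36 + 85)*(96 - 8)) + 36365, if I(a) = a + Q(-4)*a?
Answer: 44989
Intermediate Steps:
Q(B) = 1
I(a) = 2*a (I(a) = a + 1*a = a + a = 2*a)
I((-36 + 85)*(96 - 8)) + 36365 = 2*((-36 + 85)*(96 - 8)) + 36365 = 2*(49*88) + 36365 = 2*4312 + 36365 = 8624 + 36365 = 44989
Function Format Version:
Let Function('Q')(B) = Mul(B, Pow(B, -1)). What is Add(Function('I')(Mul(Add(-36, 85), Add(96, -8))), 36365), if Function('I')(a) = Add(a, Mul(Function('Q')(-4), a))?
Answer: 44989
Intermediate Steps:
Function('Q')(B) = 1
Function('I')(a) = Mul(2, a) (Function('I')(a) = Add(a, Mul(1, a)) = Add(a, a) = Mul(2, a))
Add(Function('I')(Mul(Add(-36, 85), Add(96, -8))), 36365) = Add(Mul(2, Mul(Add(-36, 85), Add(96, -8))), 36365) = Add(Mul(2, Mul(49, 88)), 36365) = Add(Mul(2, 4312), 36365) = Add(8624, 36365) = 44989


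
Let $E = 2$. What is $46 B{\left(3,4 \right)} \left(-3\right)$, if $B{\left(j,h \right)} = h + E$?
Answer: $-828$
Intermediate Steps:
$B{\left(j,h \right)} = 2 + h$ ($B{\left(j,h \right)} = h + 2 = 2 + h$)
$46 B{\left(3,4 \right)} \left(-3\right) = 46 \left(2 + 4\right) \left(-3\right) = 46 \cdot 6 \left(-3\right) = 276 \left(-3\right) = -828$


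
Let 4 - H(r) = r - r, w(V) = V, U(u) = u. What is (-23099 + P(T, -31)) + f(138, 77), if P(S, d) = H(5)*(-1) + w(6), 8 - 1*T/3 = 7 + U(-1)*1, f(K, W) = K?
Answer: -22959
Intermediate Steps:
H(r) = 4 (H(r) = 4 - (r - r) = 4 - 1*0 = 4 + 0 = 4)
T = 6 (T = 24 - 3*(7 - 1*1) = 24 - 3*(7 - 1) = 24 - 3*6 = 24 - 18 = 6)
P(S, d) = 2 (P(S, d) = 4*(-1) + 6 = -4 + 6 = 2)
(-23099 + P(T, -31)) + f(138, 77) = (-23099 + 2) + 138 = -23097 + 138 = -22959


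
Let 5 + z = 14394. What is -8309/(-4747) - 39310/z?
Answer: -67046369/68304583 ≈ -0.98158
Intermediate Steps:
z = 14389 (z = -5 + 14394 = 14389)
-8309/(-4747) - 39310/z = -8309/(-4747) - 39310/14389 = -8309*(-1/4747) - 39310*1/14389 = 8309/4747 - 39310/14389 = -67046369/68304583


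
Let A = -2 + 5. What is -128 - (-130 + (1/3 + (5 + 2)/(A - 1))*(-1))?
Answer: 35/6 ≈ 5.8333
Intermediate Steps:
A = 3
-128 - (-130 + (1/3 + (5 + 2)/(A - 1))*(-1)) = -128 - (-130 + (1/3 + (5 + 2)/(3 - 1))*(-1)) = -128 - (-130 + (1/3 + 7/2)*(-1)) = -128 - (-130 + (23/6)*(-1)) = -128 - (-130 - 23/6) = -128 - 1*(-803/6) = -128 + 803/6 = 35/6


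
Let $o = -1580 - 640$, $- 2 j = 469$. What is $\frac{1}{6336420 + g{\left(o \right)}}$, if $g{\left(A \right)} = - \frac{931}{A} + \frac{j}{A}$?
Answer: $\frac{40}{253456821} \approx 1.5782 \cdot 10^{-7}$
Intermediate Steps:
$j = - \frac{469}{2}$ ($j = \left(- \frac{1}{2}\right) 469 = - \frac{469}{2} \approx -234.5$)
$o = -2220$ ($o = -1580 - 640 = -2220$)
$g{\left(A \right)} = - \frac{2331}{2 A}$ ($g{\left(A \right)} = - \frac{931}{A} - \frac{469}{2 A} = - \frac{2331}{2 A}$)
$\frac{1}{6336420 + g{\left(o \right)}} = \frac{1}{6336420 - \frac{2331}{2 \left(-2220\right)}} = \frac{1}{6336420 - - \frac{21}{40}} = \frac{1}{6336420 + \frac{21}{40}} = \frac{1}{\frac{253456821}{40}} = \frac{40}{253456821}$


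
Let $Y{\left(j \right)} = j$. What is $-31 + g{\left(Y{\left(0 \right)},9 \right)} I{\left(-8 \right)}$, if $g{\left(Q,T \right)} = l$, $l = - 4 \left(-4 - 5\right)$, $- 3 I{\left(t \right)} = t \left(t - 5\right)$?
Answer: $-1279$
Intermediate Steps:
$I{\left(t \right)} = - \frac{t \left(-5 + t\right)}{3}$ ($I{\left(t \right)} = - \frac{t \left(t - 5\right)}{3} = - \frac{t \left(-5 + t\right)}{3}$)
$l = 36$ ($l = \left(-4\right) \left(-9\right) = 36$)
$g{\left(Q,T \right)} = 36$
$-31 + g{\left(Y{\left(0 \right)},9 \right)} I{\left(-8 \right)} = -31 + 36 \cdot \frac{1}{3} \left(-8\right) \left(5 - -8\right) = -31 + 36 \cdot \frac{1}{3} \left(-8\right) \left(5 + 8\right) = -31 + 36 \cdot \frac{1}{3} \left(-8\right) 13 = -31 + 36 \left(- \frac{104}{3}\right) = -31 - 1248 = -1279$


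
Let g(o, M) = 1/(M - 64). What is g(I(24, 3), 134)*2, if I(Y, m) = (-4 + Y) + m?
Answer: 1/35 ≈ 0.028571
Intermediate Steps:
I(Y, m) = -4 + Y + m
g(o, M) = 1/(-64 + M)
g(I(24, 3), 134)*2 = 2/(-64 + 134) = 2/70 = (1/70)*2 = 1/35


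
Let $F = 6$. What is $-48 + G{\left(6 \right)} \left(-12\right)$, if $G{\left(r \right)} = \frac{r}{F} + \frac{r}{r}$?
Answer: $-72$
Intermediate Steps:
$G{\left(r \right)} = 1 + \frac{r}{6}$ ($G{\left(r \right)} = \frac{r}{6} + \frac{r}{r} = r \frac{1}{6} + 1 = \frac{r}{6} + 1 = 1 + \frac{r}{6}$)
$-48 + G{\left(6 \right)} \left(-12\right) = -48 + \left(1 + \frac{1}{6} \cdot 6\right) \left(-12\right) = -48 + \left(1 + 1\right) \left(-12\right) = -48 + 2 \left(-12\right) = -48 - 24 = -72$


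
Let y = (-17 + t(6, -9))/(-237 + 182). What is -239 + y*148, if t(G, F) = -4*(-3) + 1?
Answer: -12553/55 ≈ -228.24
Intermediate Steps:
t(G, F) = 13 (t(G, F) = 12 + 1 = 13)
y = 4/55 (y = (-17 + 13)/(-237 + 182) = -4/(-55) = -4*(-1/55) = 4/55 ≈ 0.072727)
-239 + y*148 = -239 + (4/55)*148 = -239 + 592/55 = -12553/55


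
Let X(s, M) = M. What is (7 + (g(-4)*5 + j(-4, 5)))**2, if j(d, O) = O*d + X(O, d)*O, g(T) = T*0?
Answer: 1089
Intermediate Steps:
g(T) = 0
j(d, O) = 2*O*d (j(d, O) = O*d + d*O = O*d + O*d = 2*O*d)
(7 + (g(-4)*5 + j(-4, 5)))**2 = (7 + (0*5 + 2*5*(-4)))**2 = (7 + (0 - 40))**2 = (7 - 40)**2 = (-33)**2 = 1089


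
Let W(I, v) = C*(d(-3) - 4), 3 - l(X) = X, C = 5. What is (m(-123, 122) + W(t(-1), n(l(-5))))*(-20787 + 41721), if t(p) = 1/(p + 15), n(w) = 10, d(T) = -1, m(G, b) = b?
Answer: 2030598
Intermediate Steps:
l(X) = 3 - X
t(p) = 1/(15 + p)
W(I, v) = -25 (W(I, v) = 5*(-1 - 4) = 5*(-5) = -25)
(m(-123, 122) + W(t(-1), n(l(-5))))*(-20787 + 41721) = (122 - 25)*(-20787 + 41721) = 97*20934 = 2030598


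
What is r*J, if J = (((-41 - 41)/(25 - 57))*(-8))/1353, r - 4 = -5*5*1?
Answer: 7/22 ≈ 0.31818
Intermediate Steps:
r = -21 (r = 4 - 5*5*1 = 4 - 25*1 = 4 - 25 = -21)
J = -1/66 (J = (-82/(-32)*(-8))*(1/1353) = (-82*(-1/32)*(-8))*(1/1353) = ((41/16)*(-8))*(1/1353) = -41/2*1/1353 = -1/66 ≈ -0.015152)
r*J = -21*(-1/66) = 7/22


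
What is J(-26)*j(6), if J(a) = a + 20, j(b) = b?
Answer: -36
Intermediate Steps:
J(a) = 20 + a
J(-26)*j(6) = (20 - 26)*6 = -6*6 = -36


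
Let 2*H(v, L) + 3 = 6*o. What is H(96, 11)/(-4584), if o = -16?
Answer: 33/3056 ≈ 0.010798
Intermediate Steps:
H(v, L) = -99/2 (H(v, L) = -3/2 + (6*(-16))/2 = -3/2 + (½)*(-96) = -3/2 - 48 = -99/2)
H(96, 11)/(-4584) = -99/2/(-4584) = -99/2*(-1/4584) = 33/3056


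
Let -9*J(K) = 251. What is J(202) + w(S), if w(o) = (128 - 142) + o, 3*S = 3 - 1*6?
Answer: -386/9 ≈ -42.889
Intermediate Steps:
S = -1 (S = (3 - 1*6)/3 = (3 - 6)/3 = (⅓)*(-3) = -1)
J(K) = -251/9 (J(K) = -⅑*251 = -251/9)
w(o) = -14 + o
J(202) + w(S) = -251/9 + (-14 - 1) = -251/9 - 15 = -386/9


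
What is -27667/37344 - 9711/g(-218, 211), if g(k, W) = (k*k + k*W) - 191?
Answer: -133194343/16618080 ≈ -8.0150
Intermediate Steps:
g(k, W) = -191 + k² + W*k (g(k, W) = (k² + W*k) - 191 = -191 + k² + W*k)
-27667/37344 - 9711/g(-218, 211) = -27667/37344 - 9711/(-191 + (-218)² + 211*(-218)) = -27667*1/37344 - 9711/(-191 + 47524 - 45998) = -27667/37344 - 9711/1335 = -27667/37344 - 9711*1/1335 = -27667/37344 - 3237/445 = -133194343/16618080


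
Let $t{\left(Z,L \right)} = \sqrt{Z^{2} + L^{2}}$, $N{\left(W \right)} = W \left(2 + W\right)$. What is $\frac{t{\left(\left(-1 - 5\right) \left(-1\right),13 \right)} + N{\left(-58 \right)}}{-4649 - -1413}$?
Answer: $- \frac{812}{809} - \frac{\sqrt{205}}{3236} \approx -1.0081$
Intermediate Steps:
$t{\left(Z,L \right)} = \sqrt{L^{2} + Z^{2}}$
$\frac{t{\left(\left(-1 - 5\right) \left(-1\right),13 \right)} + N{\left(-58 \right)}}{-4649 - -1413} = \frac{\sqrt{13^{2} + \left(\left(-1 - 5\right) \left(-1\right)\right)^{2}} - 58 \left(2 - 58\right)}{-4649 - -1413} = \frac{\sqrt{169 + \left(\left(-6\right) \left(-1\right)\right)^{2}} - -3248}{-4649 + 1413} = \frac{\sqrt{169 + 6^{2}} + 3248}{-3236} = \left(\sqrt{169 + 36} + 3248\right) \left(- \frac{1}{3236}\right) = \left(\sqrt{205} + 3248\right) \left(- \frac{1}{3236}\right) = \left(3248 + \sqrt{205}\right) \left(- \frac{1}{3236}\right) = - \frac{812}{809} - \frac{\sqrt{205}}{3236}$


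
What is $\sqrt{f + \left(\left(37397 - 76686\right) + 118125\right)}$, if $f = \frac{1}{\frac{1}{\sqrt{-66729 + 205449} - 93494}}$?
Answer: $\sqrt{-14658 + 68 \sqrt{30}} \approx 119.52 i$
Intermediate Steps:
$f = -93494 + 68 \sqrt{30}$ ($f = \frac{1}{\frac{1}{\sqrt{138720} - 93494}} = \frac{1}{\frac{1}{68 \sqrt{30} - 93494}} = \frac{1}{\frac{1}{-93494 + 68 \sqrt{30}}} = -93494 + 68 \sqrt{30} \approx -93122.0$)
$\sqrt{f + \left(\left(37397 - 76686\right) + 118125\right)} = \sqrt{\left(-93494 + 68 \sqrt{30}\right) + \left(\left(37397 - 76686\right) + 118125\right)} = \sqrt{\left(-93494 + 68 \sqrt{30}\right) + \left(-39289 + 118125\right)} = \sqrt{\left(-93494 + 68 \sqrt{30}\right) + 78836} = \sqrt{-14658 + 68 \sqrt{30}}$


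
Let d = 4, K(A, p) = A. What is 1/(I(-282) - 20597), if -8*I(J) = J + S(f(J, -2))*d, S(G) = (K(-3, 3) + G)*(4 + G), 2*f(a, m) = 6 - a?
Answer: -4/123983 ≈ -3.2262e-5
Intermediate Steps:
f(a, m) = 3 - a/2 (f(a, m) = (6 - a)/2 = 3 - a/2)
S(G) = (-3 + G)*(4 + G)
I(J) = 9/2 - (3 - J/2)²/2 + J/8 (I(J) = -(J + (-12 + (3 - J/2) + (3 - J/2)²)*4)/8 = -(J + (-9 + (3 - J/2)² - J/2)*4)/8 = -(J + (-36 - 2*J + 4*(3 - J/2)²))/8 = -(-36 - J + 4*(3 - J/2)²)/8 = 9/2 - (3 - J/2)²/2 + J/8)
1/(I(-282) - 20597) = 1/((⅛)*(-282)*(13 - 1*(-282)) - 20597) = 1/((⅛)*(-282)*(13 + 282) - 20597) = 1/((⅛)*(-282)*295 - 20597) = 1/(-41595/4 - 20597) = 1/(-123983/4) = -4/123983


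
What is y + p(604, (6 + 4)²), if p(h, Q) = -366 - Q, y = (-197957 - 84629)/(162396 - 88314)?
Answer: -17402399/37041 ≈ -469.81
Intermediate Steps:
y = -141293/37041 (y = -282586/74082 = -282586*1/74082 = -141293/37041 ≈ -3.8145)
y + p(604, (6 + 4)²) = -141293/37041 + (-366 - (6 + 4)²) = -141293/37041 + (-366 - 1*10²) = -141293/37041 + (-366 - 1*100) = -141293/37041 + (-366 - 100) = -141293/37041 - 466 = -17402399/37041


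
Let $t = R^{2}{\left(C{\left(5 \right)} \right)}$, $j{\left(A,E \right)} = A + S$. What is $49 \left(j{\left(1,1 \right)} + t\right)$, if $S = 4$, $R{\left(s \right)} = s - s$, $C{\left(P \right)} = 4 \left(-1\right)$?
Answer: $245$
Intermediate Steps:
$C{\left(P \right)} = -4$
$R{\left(s \right)} = 0$
$j{\left(A,E \right)} = 4 + A$ ($j{\left(A,E \right)} = A + 4 = 4 + A$)
$t = 0$ ($t = 0^{2} = 0$)
$49 \left(j{\left(1,1 \right)} + t\right) = 49 \left(\left(4 + 1\right) + 0\right) = 49 \left(5 + 0\right) = 49 \cdot 5 = 245$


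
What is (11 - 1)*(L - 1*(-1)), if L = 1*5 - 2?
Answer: 40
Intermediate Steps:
L = 3 (L = 5 - 2 = 3)
(11 - 1)*(L - 1*(-1)) = (11 - 1)*(3 - 1*(-1)) = 10*(3 + 1) = 10*4 = 40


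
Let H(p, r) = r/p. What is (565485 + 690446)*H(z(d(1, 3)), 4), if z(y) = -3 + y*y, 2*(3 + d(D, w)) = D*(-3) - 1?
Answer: 2511862/11 ≈ 2.2835e+5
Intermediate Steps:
d(D, w) = -7/2 - 3*D/2 (d(D, w) = -3 + (D*(-3) - 1)/2 = -3 + (-3*D - 1)/2 = -3 + (-1 - 3*D)/2 = -3 + (-½ - 3*D/2) = -7/2 - 3*D/2)
z(y) = -3 + y²
(565485 + 690446)*H(z(d(1, 3)), 4) = (565485 + 690446)*(4/(-3 + (-7/2 - 3/2*1)²)) = 1255931*(4/(-3 + (-7/2 - 3/2)²)) = 1255931*(4/(-3 + (-5)²)) = 1255931*(4/(-3 + 25)) = 1255931*(4/22) = 1255931*(4*(1/22)) = 1255931*(2/11) = 2511862/11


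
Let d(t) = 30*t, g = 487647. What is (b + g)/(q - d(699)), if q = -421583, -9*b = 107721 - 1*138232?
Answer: -4419334/3982977 ≈ -1.1096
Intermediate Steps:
b = 30511/9 (b = -(107721 - 1*138232)/9 = -(107721 - 138232)/9 = -1/9*(-30511) = 30511/9 ≈ 3390.1)
(b + g)/(q - d(699)) = (30511/9 + 487647)/(-421583 - 30*699) = 4419334/(9*(-421583 - 1*20970)) = 4419334/(9*(-421583 - 20970)) = (4419334/9)/(-442553) = (4419334/9)*(-1/442553) = -4419334/3982977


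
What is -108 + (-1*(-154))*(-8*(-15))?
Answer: 18372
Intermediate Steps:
-108 + (-1*(-154))*(-8*(-15)) = -108 + 154*120 = -108 + 18480 = 18372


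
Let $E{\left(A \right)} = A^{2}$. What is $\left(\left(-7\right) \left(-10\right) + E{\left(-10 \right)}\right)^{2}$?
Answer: $28900$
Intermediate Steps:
$\left(\left(-7\right) \left(-10\right) + E{\left(-10 \right)}\right)^{2} = \left(\left(-7\right) \left(-10\right) + \left(-10\right)^{2}\right)^{2} = \left(70 + 100\right)^{2} = 170^{2} = 28900$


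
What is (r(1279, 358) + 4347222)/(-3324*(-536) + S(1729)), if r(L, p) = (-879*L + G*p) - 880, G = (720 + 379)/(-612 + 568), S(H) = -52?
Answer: 70689501/39195464 ≈ 1.8035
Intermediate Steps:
G = -1099/44 (G = 1099/(-44) = 1099*(-1/44) = -1099/44 ≈ -24.977)
r(L, p) = -880 - 879*L - 1099*p/44 (r(L, p) = (-879*L - 1099*p/44) - 880 = -880 - 879*L - 1099*p/44)
(r(1279, 358) + 4347222)/(-3324*(-536) + S(1729)) = ((-880 - 879*1279 - 1099/44*358) + 4347222)/(-3324*(-536) - 52) = ((-880 - 1124241 - 196721/22) + 4347222)/(1781664 - 52) = (-24949383/22 + 4347222)/1781612 = (70689501/22)*(1/1781612) = 70689501/39195464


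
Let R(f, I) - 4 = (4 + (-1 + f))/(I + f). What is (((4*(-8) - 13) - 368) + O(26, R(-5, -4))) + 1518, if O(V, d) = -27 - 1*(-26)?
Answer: 1104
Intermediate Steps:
R(f, I) = 4 + (3 + f)/(I + f) (R(f, I) = 4 + (4 + (-1 + f))/(I + f) = 4 + (3 + f)/(I + f))
O(V, d) = -1 (O(V, d) = -27 + 26 = -1)
(((4*(-8) - 13) - 368) + O(26, R(-5, -4))) + 1518 = (((4*(-8) - 13) - 368) - 1) + 1518 = (((-32 - 13) - 368) - 1) + 1518 = ((-45 - 368) - 1) + 1518 = (-413 - 1) + 1518 = -414 + 1518 = 1104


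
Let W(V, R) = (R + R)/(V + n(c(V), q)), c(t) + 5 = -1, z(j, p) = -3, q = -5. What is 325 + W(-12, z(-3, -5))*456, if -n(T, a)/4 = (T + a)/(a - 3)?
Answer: 16847/35 ≈ 481.34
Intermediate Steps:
c(t) = -6 (c(t) = -5 - 1 = -6)
n(T, a) = -4*(T + a)/(-3 + a) (n(T, a) = -4*(T + a)/(a - 3) = -4*(T + a)/(-3 + a))
W(V, R) = 2*R/(-11/2 + V) (W(V, R) = (R + R)/(V + 4*(-1*(-6) - 1*(-5))/(-3 - 5)) = (2*R)/(V + 4*(6 + 5)/(-8)) = (2*R)/(V + 4*(-⅛)*11) = (2*R)/(V - 11/2) = (2*R)/(-11/2 + V) = 2*R/(-11/2 + V))
325 + W(-12, z(-3, -5))*456 = 325 + (4*(-3)/(-11 + 2*(-12)))*456 = 325 + (4*(-3)/(-11 - 24))*456 = 325 + (4*(-3)/(-35))*456 = 325 + (4*(-3)*(-1/35))*456 = 325 + (12/35)*456 = 325 + 5472/35 = 16847/35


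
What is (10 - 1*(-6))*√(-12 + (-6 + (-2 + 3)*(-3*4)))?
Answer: 16*I*√30 ≈ 87.636*I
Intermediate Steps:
(10 - 1*(-6))*√(-12 + (-6 + (-2 + 3)*(-3*4))) = (10 + 6)*√(-12 + (-6 + 1*(-12))) = 16*√(-12 + (-6 - 12)) = 16*√(-12 - 18) = 16*√(-30) = 16*(I*√30) = 16*I*√30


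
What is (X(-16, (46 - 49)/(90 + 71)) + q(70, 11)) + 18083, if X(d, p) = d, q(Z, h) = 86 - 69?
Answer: 18084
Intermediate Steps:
q(Z, h) = 17
(X(-16, (46 - 49)/(90 + 71)) + q(70, 11)) + 18083 = (-16 + 17) + 18083 = 1 + 18083 = 18084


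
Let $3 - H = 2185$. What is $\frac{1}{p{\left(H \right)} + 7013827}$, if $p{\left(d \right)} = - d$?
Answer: $\frac{1}{7016009} \approx 1.4253 \cdot 10^{-7}$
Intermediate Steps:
$H = -2182$ ($H = 3 - 2185 = -2182$)
$\frac{1}{p{\left(H \right)} + 7013827} = \frac{1}{\left(-1\right) \left(-2182\right) + 7013827} = \frac{1}{2182 + 7013827} = \frac{1}{7016009}$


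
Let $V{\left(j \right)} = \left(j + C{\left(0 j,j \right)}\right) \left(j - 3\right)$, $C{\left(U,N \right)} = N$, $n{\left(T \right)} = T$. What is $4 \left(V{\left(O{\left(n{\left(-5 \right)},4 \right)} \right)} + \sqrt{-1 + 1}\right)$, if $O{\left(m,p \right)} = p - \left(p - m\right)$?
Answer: $320$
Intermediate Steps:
$O{\left(m,p \right)} = m$ ($O{\left(m,p \right)} = p + \left(m - p\right) = m$)
$V{\left(j \right)} = 2 j \left(-3 + j\right)$ ($V{\left(j \right)} = \left(j + j\right) \left(j - 3\right) = 2 j \left(-3 + j\right)$)
$4 \left(V{\left(O{\left(n{\left(-5 \right)},4 \right)} \right)} + \sqrt{-1 + 1}\right) = 4 \left(2 \left(-5\right) \left(-3 - 5\right) + \sqrt{-1 + 1}\right) = 4 \left(2 \left(-5\right) \left(-8\right) + \sqrt{0}\right) = 4 \left(80 + 0\right) = 4 \cdot 80 = 320$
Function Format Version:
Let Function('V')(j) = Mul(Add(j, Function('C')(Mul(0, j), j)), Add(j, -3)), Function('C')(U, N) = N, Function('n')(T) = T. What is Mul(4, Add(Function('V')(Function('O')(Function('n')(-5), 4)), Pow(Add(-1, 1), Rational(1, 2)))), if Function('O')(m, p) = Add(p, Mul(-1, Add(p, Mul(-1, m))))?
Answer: 320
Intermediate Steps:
Function('O')(m, p) = m (Function('O')(m, p) = Add(p, Add(m, Mul(-1, p))) = m)
Function('V')(j) = Mul(2, j, Add(-3, j)) (Function('V')(j) = Mul(Add(j, j), Add(j, -3)) = Mul(Mul(2, j), Add(-3, j)) = Mul(2, j, Add(-3, j)))
Mul(4, Add(Function('V')(Function('O')(Function('n')(-5), 4)), Pow(Add(-1, 1), Rational(1, 2)))) = Mul(4, Add(Mul(2, -5, Add(-3, -5)), Pow(Add(-1, 1), Rational(1, 2)))) = Mul(4, Add(Mul(2, -5, -8), Pow(0, Rational(1, 2)))) = Mul(4, Add(80, 0)) = Mul(4, 80) = 320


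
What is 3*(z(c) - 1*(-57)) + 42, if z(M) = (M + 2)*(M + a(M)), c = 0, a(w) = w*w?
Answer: 213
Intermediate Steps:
a(w) = w²
z(M) = (2 + M)*(M + M²) (z(M) = (M + 2)*(M + M²) = (2 + M)*(M + M²))
3*(z(c) - 1*(-57)) + 42 = 3*(0*(2 + 0² + 3*0) - 1*(-57)) + 42 = 3*(0*(2 + 0 + 0) + 57) + 42 = 3*(0*2 + 57) + 42 = 3*(0 + 57) + 42 = 3*57 + 42 = 171 + 42 = 213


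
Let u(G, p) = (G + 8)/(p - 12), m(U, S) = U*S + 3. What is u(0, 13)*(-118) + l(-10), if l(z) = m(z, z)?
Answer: -841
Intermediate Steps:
m(U, S) = 3 + S*U (m(U, S) = S*U + 3 = 3 + S*U)
l(z) = 3 + z² (l(z) = 3 + z*z = 3 + z²)
u(G, p) = (8 + G)/(-12 + p)
u(0, 13)*(-118) + l(-10) = ((8 + 0)/(-12 + 13))*(-118) + (3 + (-10)²) = (8/1)*(-118) + (3 + 100) = (1*8)*(-118) + 103 = 8*(-118) + 103 = -944 + 103 = -841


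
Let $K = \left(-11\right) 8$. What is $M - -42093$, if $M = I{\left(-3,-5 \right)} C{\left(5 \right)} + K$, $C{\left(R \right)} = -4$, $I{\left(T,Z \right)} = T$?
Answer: $42017$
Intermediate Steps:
$K = -88$
$M = -76$ ($M = \left(-3\right) \left(-4\right) - 88 = 12 - 88 = -76$)
$M - -42093 = -76 - -42093 = -76 + 42093 = 42017$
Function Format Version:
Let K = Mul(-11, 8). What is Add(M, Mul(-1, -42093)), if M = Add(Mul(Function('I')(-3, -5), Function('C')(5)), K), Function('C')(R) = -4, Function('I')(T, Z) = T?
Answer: 42017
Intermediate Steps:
K = -88
M = -76 (M = Add(Mul(-3, -4), -88) = Add(12, -88) = -76)
Add(M, Mul(-1, -42093)) = Add(-76, Mul(-1, -42093)) = Add(-76, 42093) = 42017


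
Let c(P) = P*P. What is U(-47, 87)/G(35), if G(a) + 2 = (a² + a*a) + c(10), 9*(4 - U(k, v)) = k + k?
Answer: 5/882 ≈ 0.0056689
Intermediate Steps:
c(P) = P²
U(k, v) = 4 - 2*k/9 (U(k, v) = 4 - (k + k)/9 = 4 - 2*k/9)
G(a) = 98 + 2*a² (G(a) = -2 + ((a² + a*a) + 10²) = -2 + ((a² + a²) + 100) = -2 + (2*a² + 100) = -2 + (100 + 2*a²) = 98 + 2*a²)
U(-47, 87)/G(35) = (4 - 2/9*(-47))/(98 + 2*35²) = (4 + 94/9)/(98 + 2*1225) = 130/(9*(98 + 2450)) = (130/9)/2548 = (130/9)*(1/2548) = 5/882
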